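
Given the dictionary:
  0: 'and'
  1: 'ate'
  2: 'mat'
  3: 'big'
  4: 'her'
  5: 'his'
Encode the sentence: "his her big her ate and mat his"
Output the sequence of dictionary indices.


Look up each word in the dictionary:
  'his' -> 5
  'her' -> 4
  'big' -> 3
  'her' -> 4
  'ate' -> 1
  'and' -> 0
  'mat' -> 2
  'his' -> 5

Encoded: [5, 4, 3, 4, 1, 0, 2, 5]


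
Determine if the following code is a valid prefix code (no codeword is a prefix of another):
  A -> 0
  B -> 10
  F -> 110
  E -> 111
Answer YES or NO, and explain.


Checking each pair (does one codeword prefix another?):
  A='0' vs B='10': no prefix
  A='0' vs F='110': no prefix
  A='0' vs E='111': no prefix
  B='10' vs A='0': no prefix
  B='10' vs F='110': no prefix
  B='10' vs E='111': no prefix
  F='110' vs A='0': no prefix
  F='110' vs B='10': no prefix
  F='110' vs E='111': no prefix
  E='111' vs A='0': no prefix
  E='111' vs B='10': no prefix
  E='111' vs F='110': no prefix
No violation found over all pairs.

YES -- this is a valid prefix code. No codeword is a prefix of any other codeword.


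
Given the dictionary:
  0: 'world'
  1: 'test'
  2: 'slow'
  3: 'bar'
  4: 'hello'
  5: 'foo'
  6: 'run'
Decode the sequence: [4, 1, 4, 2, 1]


Look up each index in the dictionary:
  4 -> 'hello'
  1 -> 'test'
  4 -> 'hello'
  2 -> 'slow'
  1 -> 'test'

Decoded: "hello test hello slow test"


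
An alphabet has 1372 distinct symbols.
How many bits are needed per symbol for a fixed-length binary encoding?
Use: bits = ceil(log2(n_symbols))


log2(1372) = 10.4221
Bracket: 2^10 = 1024 < 1372 <= 2^11 = 2048
So ceil(log2(1372)) = 11

bits = ceil(log2(1372)) = ceil(10.4221) = 11 bits


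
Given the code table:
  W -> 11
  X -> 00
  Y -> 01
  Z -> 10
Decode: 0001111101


Decoding:
00 -> X
01 -> Y
11 -> W
11 -> W
01 -> Y


Result: XYWWY


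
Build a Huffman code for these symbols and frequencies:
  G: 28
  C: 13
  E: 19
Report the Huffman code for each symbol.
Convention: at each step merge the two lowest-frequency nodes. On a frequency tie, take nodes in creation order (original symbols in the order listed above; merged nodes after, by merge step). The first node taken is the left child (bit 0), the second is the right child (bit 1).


Huffman tree construction:
Step 1: Merge C(13) + E(19) = 32
Step 2: Merge G(28) + (C+E)(32) = 60
Read each symbol's code off the tree from the root (left child = 0, right child = 1).

Codes:
  G: 0 (length 1)
  C: 10 (length 2)
  E: 11 (length 2)
Average code length: 92/60 = 1.5333 bits/symbol


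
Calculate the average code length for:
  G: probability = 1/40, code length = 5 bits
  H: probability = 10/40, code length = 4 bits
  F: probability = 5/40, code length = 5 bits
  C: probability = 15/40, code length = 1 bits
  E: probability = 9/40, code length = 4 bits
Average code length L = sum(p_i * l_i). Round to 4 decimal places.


Weighted contributions p_i * l_i:
  G: (1/40) * 5 = 5/40
  H: (10/40) * 4 = 40/40
  F: (5/40) * 5 = 25/40
  C: (15/40) * 1 = 15/40
  E: (9/40) * 4 = 36/40
Sum = (5 + 40 + 25 + 15 + 36)/40 = 121/40

L = 121/40 = 3.0250 bits/symbol


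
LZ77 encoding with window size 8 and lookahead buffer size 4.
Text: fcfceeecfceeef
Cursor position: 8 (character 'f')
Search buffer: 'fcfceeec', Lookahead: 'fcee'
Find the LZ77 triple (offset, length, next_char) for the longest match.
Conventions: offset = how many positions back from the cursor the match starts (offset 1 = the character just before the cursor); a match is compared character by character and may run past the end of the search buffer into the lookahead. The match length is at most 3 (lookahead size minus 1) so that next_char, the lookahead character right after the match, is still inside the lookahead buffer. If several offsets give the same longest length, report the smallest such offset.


Try each offset into the search buffer:
  offset=1 (pos 7, char 'c'): match length 0
  offset=2 (pos 6, char 'e'): match length 0
  offset=3 (pos 5, char 'e'): match length 0
  offset=4 (pos 4, char 'e'): match length 0
  offset=5 (pos 3, char 'c'): match length 0
  offset=6 (pos 2, char 'f'): match length 3
  offset=7 (pos 1, char 'c'): match length 0
  offset=8 (pos 0, char 'f'): match length 2
Longest match has length 3 at offset 6.
next_char = character at position 8 + 3 = 11 -> 'e'

Best match: offset=6, length=3 (matching 'fce' starting at position 2)
LZ77 triple: (6, 3, 'e')


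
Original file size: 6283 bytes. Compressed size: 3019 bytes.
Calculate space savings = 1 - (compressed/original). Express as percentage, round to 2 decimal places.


ratio = compressed/original = 3019/6283 = 0.480503
savings = 1 - ratio = 1 - 0.480503 = 0.519497
as a percentage: 0.519497 * 100 = 51.95%

Space savings = 1 - 3019/6283 = 51.95%


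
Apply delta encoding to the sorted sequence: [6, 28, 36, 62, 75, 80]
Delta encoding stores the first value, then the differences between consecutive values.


First value: 6
Deltas:
  28 - 6 = 22
  36 - 28 = 8
  62 - 36 = 26
  75 - 62 = 13
  80 - 75 = 5


Delta encoded: [6, 22, 8, 26, 13, 5]


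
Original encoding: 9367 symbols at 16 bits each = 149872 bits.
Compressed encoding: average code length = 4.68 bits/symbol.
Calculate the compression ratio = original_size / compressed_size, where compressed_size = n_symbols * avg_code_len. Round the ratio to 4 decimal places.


original_size = n_symbols * orig_bits = 9367 * 16 = 149872 bits
compressed_size = n_symbols * avg_code_len = 9367 * 4.68 = 43837.56 bits
ratio = original_size / compressed_size = 149872 / 43837.56 = 3.4188

Compression ratio = 3.4188


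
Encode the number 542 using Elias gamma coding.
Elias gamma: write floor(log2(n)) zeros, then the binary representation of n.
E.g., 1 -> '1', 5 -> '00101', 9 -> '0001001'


num_bits = floor(log2(542)) + 1 = 10
leading_zeros = num_bits - 1 = 9
binary(542) = 1000011110

Elias gamma(542) = '000000000' + '1000011110' = 0000000001000011110 (19 bits)


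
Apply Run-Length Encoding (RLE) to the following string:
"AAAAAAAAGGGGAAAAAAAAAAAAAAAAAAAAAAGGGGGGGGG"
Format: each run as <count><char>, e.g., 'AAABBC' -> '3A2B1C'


Scanning runs left to right:
  i=0: run of 'A' x 8 -> '8A'
  i=8: run of 'G' x 4 -> '4G'
  i=12: run of 'A' x 22 -> '22A'
  i=34: run of 'G' x 9 -> '9G'

RLE = 8A4G22A9G


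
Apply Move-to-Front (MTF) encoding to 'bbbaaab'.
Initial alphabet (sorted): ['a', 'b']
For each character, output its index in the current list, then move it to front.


MTF encoding:
'b': index 1 in ['a', 'b'] -> ['b', 'a']
'b': index 0 in ['b', 'a'] -> ['b', 'a']
'b': index 0 in ['b', 'a'] -> ['b', 'a']
'a': index 1 in ['b', 'a'] -> ['a', 'b']
'a': index 0 in ['a', 'b'] -> ['a', 'b']
'a': index 0 in ['a', 'b'] -> ['a', 'b']
'b': index 1 in ['a', 'b'] -> ['b', 'a']


Output: [1, 0, 0, 1, 0, 0, 1]


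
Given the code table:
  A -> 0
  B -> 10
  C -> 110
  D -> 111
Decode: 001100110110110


Decoding:
0 -> A
0 -> A
110 -> C
0 -> A
110 -> C
110 -> C
110 -> C


Result: AACACCC


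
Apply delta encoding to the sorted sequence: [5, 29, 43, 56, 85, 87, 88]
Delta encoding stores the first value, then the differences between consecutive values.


First value: 5
Deltas:
  29 - 5 = 24
  43 - 29 = 14
  56 - 43 = 13
  85 - 56 = 29
  87 - 85 = 2
  88 - 87 = 1


Delta encoded: [5, 24, 14, 13, 29, 2, 1]


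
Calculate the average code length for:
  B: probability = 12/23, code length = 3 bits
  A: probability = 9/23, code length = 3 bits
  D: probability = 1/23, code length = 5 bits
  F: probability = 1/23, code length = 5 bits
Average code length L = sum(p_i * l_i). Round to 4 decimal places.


Weighted contributions p_i * l_i:
  B: (12/23) * 3 = 36/23
  A: (9/23) * 3 = 27/23
  D: (1/23) * 5 = 5/23
  F: (1/23) * 5 = 5/23
Sum = (36 + 27 + 5 + 5)/23 = 73/23

L = 73/23 = 3.1739 bits/symbol


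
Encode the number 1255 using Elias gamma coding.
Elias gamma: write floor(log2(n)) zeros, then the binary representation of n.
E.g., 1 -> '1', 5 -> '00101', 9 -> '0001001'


num_bits = floor(log2(1255)) + 1 = 11
leading_zeros = num_bits - 1 = 10
binary(1255) = 10011100111

Elias gamma(1255) = '0000000000' + '10011100111' = 000000000010011100111 (21 bits)


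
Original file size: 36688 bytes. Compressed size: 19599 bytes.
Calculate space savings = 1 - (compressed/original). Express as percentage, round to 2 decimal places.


ratio = compressed/original = 19599/36688 = 0.534207
savings = 1 - ratio = 1 - 0.534207 = 0.465793
as a percentage: 0.465793 * 100 = 46.58%

Space savings = 1 - 19599/36688 = 46.58%


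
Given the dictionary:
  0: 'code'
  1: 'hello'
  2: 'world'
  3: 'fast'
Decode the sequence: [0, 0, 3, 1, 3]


Look up each index in the dictionary:
  0 -> 'code'
  0 -> 'code'
  3 -> 'fast'
  1 -> 'hello'
  3 -> 'fast'

Decoded: "code code fast hello fast"


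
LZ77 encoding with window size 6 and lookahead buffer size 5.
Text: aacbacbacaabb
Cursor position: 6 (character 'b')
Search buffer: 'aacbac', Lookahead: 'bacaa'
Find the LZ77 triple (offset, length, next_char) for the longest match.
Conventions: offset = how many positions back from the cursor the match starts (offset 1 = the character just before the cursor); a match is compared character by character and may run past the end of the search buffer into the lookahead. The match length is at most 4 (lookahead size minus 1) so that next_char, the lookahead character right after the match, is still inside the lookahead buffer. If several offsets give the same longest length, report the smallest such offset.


Try each offset into the search buffer:
  offset=1 (pos 5, char 'c'): match length 0
  offset=2 (pos 4, char 'a'): match length 0
  offset=3 (pos 3, char 'b'): match length 3
  offset=4 (pos 2, char 'c'): match length 0
  offset=5 (pos 1, char 'a'): match length 0
  offset=6 (pos 0, char 'a'): match length 0
Longest match has length 3 at offset 3.
next_char = character at position 6 + 3 = 9 -> 'a'

Best match: offset=3, length=3 (matching 'bac' starting at position 3)
LZ77 triple: (3, 3, 'a')


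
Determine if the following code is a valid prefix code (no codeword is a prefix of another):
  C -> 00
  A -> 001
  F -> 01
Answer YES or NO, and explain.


Checking each pair (does one codeword prefix another?):
  C='00' vs A='001': prefix -- VIOLATION

NO -- this is NOT a valid prefix code. C (00) is a prefix of A (001).


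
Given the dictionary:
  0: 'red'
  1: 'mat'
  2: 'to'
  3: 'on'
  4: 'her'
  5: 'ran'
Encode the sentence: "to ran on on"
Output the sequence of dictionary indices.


Look up each word in the dictionary:
  'to' -> 2
  'ran' -> 5
  'on' -> 3
  'on' -> 3

Encoded: [2, 5, 3, 3]


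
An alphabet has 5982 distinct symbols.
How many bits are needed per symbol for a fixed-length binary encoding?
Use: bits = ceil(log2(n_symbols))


log2(5982) = 12.5464
Bracket: 2^12 = 4096 < 5982 <= 2^13 = 8192
So ceil(log2(5982)) = 13

bits = ceil(log2(5982)) = ceil(12.5464) = 13 bits


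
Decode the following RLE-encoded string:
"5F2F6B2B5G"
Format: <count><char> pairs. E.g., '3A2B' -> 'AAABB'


Expanding each <count><char> pair:
  5F -> 'FFFFF'
  2F -> 'FF'
  6B -> 'BBBBBB'
  2B -> 'BB'
  5G -> 'GGGGG'

Decoded = FFFFFFFBBBBBBBBGGGGG


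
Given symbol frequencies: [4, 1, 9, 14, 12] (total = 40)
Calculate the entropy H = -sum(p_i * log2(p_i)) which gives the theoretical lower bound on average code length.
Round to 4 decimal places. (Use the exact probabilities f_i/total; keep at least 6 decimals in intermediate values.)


Per-symbol terms -p_i * log2(p_i) with p_i = f_i/40:
  p = 4/40 = 0.100000: log2(p) = -3.321928, -p*log2(p) = 0.332193
  p = 1/40 = 0.025000: log2(p) = -5.321928, -p*log2(p) = 0.133048
  p = 9/40 = 0.225000: log2(p) = -2.152003, -p*log2(p) = 0.484201
  p = 14/40 = 0.350000: log2(p) = -1.514573, -p*log2(p) = 0.530101
  p = 12/40 = 0.300000: log2(p) = -1.736966, -p*log2(p) = 0.521090
H = 0.332193 + 0.133048 + 0.484201 + 0.530101 + 0.521090 = 2.000633

H = 2.0006 bits/symbol


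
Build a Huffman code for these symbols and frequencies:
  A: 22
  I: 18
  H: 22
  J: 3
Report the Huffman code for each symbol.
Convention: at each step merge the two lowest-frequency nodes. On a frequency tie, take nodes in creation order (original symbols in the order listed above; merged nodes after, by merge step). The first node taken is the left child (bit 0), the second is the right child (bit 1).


Huffman tree construction:
Step 1: Merge J(3) + I(18) = 21
Step 2: Merge (J+I)(21) + A(22) = 43
Step 3: Merge H(22) + ((J+I)+A)(43) = 65
Read each symbol's code off the tree from the root (left child = 0, right child = 1).

Codes:
  A: 11 (length 2)
  I: 101 (length 3)
  H: 0 (length 1)
  J: 100 (length 3)
Average code length: 129/65 = 1.9846 bits/symbol


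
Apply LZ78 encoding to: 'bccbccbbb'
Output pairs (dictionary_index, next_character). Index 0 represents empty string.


LZ78 encoding steps:
Dictionary: {0: ''}
Step 1: w='' (idx 0), next='b' -> output (0, 'b'), add 'b' as idx 1
Step 2: w='' (idx 0), next='c' -> output (0, 'c'), add 'c' as idx 2
Step 3: w='c' (idx 2), next='b' -> output (2, 'b'), add 'cb' as idx 3
Step 4: w='c' (idx 2), next='c' -> output (2, 'c'), add 'cc' as idx 4
Step 5: w='b' (idx 1), next='b' -> output (1, 'b'), add 'bb' as idx 5
Step 6: w='b' (idx 1), end of input -> output (1, '')


Encoded: [(0, 'b'), (0, 'c'), (2, 'b'), (2, 'c'), (1, 'b'), (1, '')]


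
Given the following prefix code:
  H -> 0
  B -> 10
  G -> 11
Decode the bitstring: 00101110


Decoding step by step:
Bits 0 -> H
Bits 0 -> H
Bits 10 -> B
Bits 11 -> G
Bits 10 -> B


Decoded message: HHBGB


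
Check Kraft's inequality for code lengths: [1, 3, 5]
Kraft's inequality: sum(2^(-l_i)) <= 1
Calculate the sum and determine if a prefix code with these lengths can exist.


Sum = 2^(-1) + 2^(-3) + 2^(-5)
    = 0.5 + 0.125 + 0.03125
    = 21/32 = 0.65625
Since 0.65625 <= 1, Kraft's inequality IS satisfied.
A prefix code with these lengths CAN exist.

Kraft sum = 0.65625. Satisfied.


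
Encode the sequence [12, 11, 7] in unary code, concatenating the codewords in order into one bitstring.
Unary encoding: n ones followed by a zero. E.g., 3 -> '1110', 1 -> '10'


Encode each number as n ones followed by a terminating 0:
  12 -> 1111111111110 (13 bits)
  11 -> 111111111110 (12 bits)
  7 -> 11111110 (8 bits)
Total length = 13 + 12 + 8 = 33 bits.

Unary([12, 11, 7]) = 111111111111011111111111011111110 (33 bits)


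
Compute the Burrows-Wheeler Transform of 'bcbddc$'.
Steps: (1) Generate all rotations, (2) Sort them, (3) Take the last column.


Rotations (sorted):
  0: $bcbddc -> last char: c
  1: bcbddc$ -> last char: $
  2: bddc$bc -> last char: c
  3: c$bcbdd -> last char: d
  4: cbddc$b -> last char: b
  5: dc$bcbd -> last char: d
  6: ddc$bcb -> last char: b


BWT = c$cdbdb


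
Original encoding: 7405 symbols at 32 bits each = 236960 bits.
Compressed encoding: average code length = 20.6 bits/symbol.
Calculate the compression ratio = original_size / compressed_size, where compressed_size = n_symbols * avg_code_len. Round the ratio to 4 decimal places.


original_size = n_symbols * orig_bits = 7405 * 32 = 236960 bits
compressed_size = n_symbols * avg_code_len = 7405 * 20.6 = 152543.0 bits
ratio = original_size / compressed_size = 236960 / 152543.0 = 1.5534

Compression ratio = 1.5534


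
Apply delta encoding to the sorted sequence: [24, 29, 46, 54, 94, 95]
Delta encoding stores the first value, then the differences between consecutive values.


First value: 24
Deltas:
  29 - 24 = 5
  46 - 29 = 17
  54 - 46 = 8
  94 - 54 = 40
  95 - 94 = 1


Delta encoded: [24, 5, 17, 8, 40, 1]


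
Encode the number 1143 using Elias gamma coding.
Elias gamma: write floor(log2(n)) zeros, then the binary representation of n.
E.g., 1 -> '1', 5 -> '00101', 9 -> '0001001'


num_bits = floor(log2(1143)) + 1 = 11
leading_zeros = num_bits - 1 = 10
binary(1143) = 10001110111

Elias gamma(1143) = '0000000000' + '10001110111' = 000000000010001110111 (21 bits)


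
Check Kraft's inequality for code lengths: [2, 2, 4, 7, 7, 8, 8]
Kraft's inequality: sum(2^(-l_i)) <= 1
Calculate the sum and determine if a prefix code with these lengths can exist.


Sum = 2^(-2) + 2^(-2) + 2^(-4) + 2^(-7) + 2^(-7) + 2^(-8) + 2^(-8)
    = 0.25 + 0.25 + 0.0625 + 0.0078125 + 0.0078125 + 0.00390625 + 0.00390625
    = 150/256 = 0.5859375
Since 0.5859375 <= 1, Kraft's inequality IS satisfied.
A prefix code with these lengths CAN exist.

Kraft sum = 0.5859375. Satisfied.


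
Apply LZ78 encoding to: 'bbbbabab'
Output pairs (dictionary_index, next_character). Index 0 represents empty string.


LZ78 encoding steps:
Dictionary: {0: ''}
Step 1: w='' (idx 0), next='b' -> output (0, 'b'), add 'b' as idx 1
Step 2: w='b' (idx 1), next='b' -> output (1, 'b'), add 'bb' as idx 2
Step 3: w='b' (idx 1), next='a' -> output (1, 'a'), add 'ba' as idx 3
Step 4: w='ba' (idx 3), next='b' -> output (3, 'b'), add 'bab' as idx 4


Encoded: [(0, 'b'), (1, 'b'), (1, 'a'), (3, 'b')]


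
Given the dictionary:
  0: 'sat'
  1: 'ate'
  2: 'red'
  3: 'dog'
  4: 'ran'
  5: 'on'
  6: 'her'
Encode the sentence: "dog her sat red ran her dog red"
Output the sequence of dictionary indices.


Look up each word in the dictionary:
  'dog' -> 3
  'her' -> 6
  'sat' -> 0
  'red' -> 2
  'ran' -> 4
  'her' -> 6
  'dog' -> 3
  'red' -> 2

Encoded: [3, 6, 0, 2, 4, 6, 3, 2]


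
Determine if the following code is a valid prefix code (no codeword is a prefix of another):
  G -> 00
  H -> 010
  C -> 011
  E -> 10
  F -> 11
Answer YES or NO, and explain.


Checking each pair (does one codeword prefix another?):
  G='00' vs H='010': no prefix
  G='00' vs C='011': no prefix
  G='00' vs E='10': no prefix
  G='00' vs F='11': no prefix
  H='010' vs G='00': no prefix
  H='010' vs C='011': no prefix
  H='010' vs E='10': no prefix
  H='010' vs F='11': no prefix
  C='011' vs G='00': no prefix
  C='011' vs H='010': no prefix
  C='011' vs E='10': no prefix
  C='011' vs F='11': no prefix
  E='10' vs G='00': no prefix
  E='10' vs H='010': no prefix
  E='10' vs C='011': no prefix
  E='10' vs F='11': no prefix
  F='11' vs G='00': no prefix
  F='11' vs H='010': no prefix
  F='11' vs C='011': no prefix
  F='11' vs E='10': no prefix
No violation found over all pairs.

YES -- this is a valid prefix code. No codeword is a prefix of any other codeword.


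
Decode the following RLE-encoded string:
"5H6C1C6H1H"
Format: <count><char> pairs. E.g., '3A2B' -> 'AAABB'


Expanding each <count><char> pair:
  5H -> 'HHHHH'
  6C -> 'CCCCCC'
  1C -> 'C'
  6H -> 'HHHHHH'
  1H -> 'H'

Decoded = HHHHHCCCCCCCHHHHHHH


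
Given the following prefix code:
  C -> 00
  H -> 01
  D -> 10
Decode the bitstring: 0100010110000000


Decoding step by step:
Bits 01 -> H
Bits 00 -> C
Bits 01 -> H
Bits 01 -> H
Bits 10 -> D
Bits 00 -> C
Bits 00 -> C
Bits 00 -> C


Decoded message: HCHHDCCC


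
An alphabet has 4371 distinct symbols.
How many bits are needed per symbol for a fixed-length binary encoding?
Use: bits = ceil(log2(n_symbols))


log2(4371) = 12.0937
Bracket: 2^12 = 4096 < 4371 <= 2^13 = 8192
So ceil(log2(4371)) = 13

bits = ceil(log2(4371)) = ceil(12.0937) = 13 bits


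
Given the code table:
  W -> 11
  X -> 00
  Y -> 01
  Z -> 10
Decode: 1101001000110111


Decoding:
11 -> W
01 -> Y
00 -> X
10 -> Z
00 -> X
11 -> W
01 -> Y
11 -> W


Result: WYXZXWYW


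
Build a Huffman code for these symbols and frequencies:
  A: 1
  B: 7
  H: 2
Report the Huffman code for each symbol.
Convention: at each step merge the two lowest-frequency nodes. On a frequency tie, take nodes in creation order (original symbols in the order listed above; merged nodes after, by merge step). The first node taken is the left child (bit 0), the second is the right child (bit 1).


Huffman tree construction:
Step 1: Merge A(1) + H(2) = 3
Step 2: Merge (A+H)(3) + B(7) = 10
Read each symbol's code off the tree from the root (left child = 0, right child = 1).

Codes:
  A: 00 (length 2)
  B: 1 (length 1)
  H: 01 (length 2)
Average code length: 13/10 = 1.3000 bits/symbol


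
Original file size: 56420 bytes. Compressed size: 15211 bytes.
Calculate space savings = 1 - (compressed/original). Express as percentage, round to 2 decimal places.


ratio = compressed/original = 15211/56420 = 0.269603
savings = 1 - ratio = 1 - 0.269603 = 0.730397
as a percentage: 0.730397 * 100 = 73.04%

Space savings = 1 - 15211/56420 = 73.04%


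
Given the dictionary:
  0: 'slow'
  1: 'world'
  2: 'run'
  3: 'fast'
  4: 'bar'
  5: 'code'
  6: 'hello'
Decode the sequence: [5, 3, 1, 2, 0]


Look up each index in the dictionary:
  5 -> 'code'
  3 -> 'fast'
  1 -> 'world'
  2 -> 'run'
  0 -> 'slow'

Decoded: "code fast world run slow"


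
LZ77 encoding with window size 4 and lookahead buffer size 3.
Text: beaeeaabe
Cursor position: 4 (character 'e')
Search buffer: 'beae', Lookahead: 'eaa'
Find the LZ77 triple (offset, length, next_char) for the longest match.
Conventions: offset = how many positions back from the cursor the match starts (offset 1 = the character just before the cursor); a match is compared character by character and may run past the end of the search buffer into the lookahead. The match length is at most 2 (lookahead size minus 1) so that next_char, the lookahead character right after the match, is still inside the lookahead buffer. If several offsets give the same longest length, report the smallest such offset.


Try each offset into the search buffer:
  offset=1 (pos 3, char 'e'): match length 1
  offset=2 (pos 2, char 'a'): match length 0
  offset=3 (pos 1, char 'e'): match length 2
  offset=4 (pos 0, char 'b'): match length 0
Longest match has length 2 at offset 3.
next_char = character at position 4 + 2 = 6 -> 'a'

Best match: offset=3, length=2 (matching 'ea' starting at position 1)
LZ77 triple: (3, 2, 'a')


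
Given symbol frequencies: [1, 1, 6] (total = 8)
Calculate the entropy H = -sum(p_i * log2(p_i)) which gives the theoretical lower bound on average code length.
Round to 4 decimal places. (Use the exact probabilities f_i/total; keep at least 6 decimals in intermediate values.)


Per-symbol terms -p_i * log2(p_i) with p_i = f_i/8:
  p = 1/8 = 0.125000: log2(p) = -3.000000, -p*log2(p) = 0.375000
  p = 1/8 = 0.125000: log2(p) = -3.000000, -p*log2(p) = 0.375000
  p = 6/8 = 0.750000: log2(p) = -0.415037, -p*log2(p) = 0.311278
H = 0.375000 + 0.375000 + 0.311278 = 1.061278

H = 1.0613 bits/symbol


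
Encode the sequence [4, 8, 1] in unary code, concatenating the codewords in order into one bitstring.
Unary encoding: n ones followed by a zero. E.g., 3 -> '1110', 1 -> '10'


Encode each number as n ones followed by a terminating 0:
  4 -> 11110 (5 bits)
  8 -> 111111110 (9 bits)
  1 -> 10 (2 bits)
Total length = 5 + 9 + 2 = 16 bits.

Unary([4, 8, 1]) = 1111011111111010 (16 bits)


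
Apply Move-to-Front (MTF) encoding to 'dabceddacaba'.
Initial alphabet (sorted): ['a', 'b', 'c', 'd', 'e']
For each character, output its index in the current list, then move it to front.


MTF encoding:
'd': index 3 in ['a', 'b', 'c', 'd', 'e'] -> ['d', 'a', 'b', 'c', 'e']
'a': index 1 in ['d', 'a', 'b', 'c', 'e'] -> ['a', 'd', 'b', 'c', 'e']
'b': index 2 in ['a', 'd', 'b', 'c', 'e'] -> ['b', 'a', 'd', 'c', 'e']
'c': index 3 in ['b', 'a', 'd', 'c', 'e'] -> ['c', 'b', 'a', 'd', 'e']
'e': index 4 in ['c', 'b', 'a', 'd', 'e'] -> ['e', 'c', 'b', 'a', 'd']
'd': index 4 in ['e', 'c', 'b', 'a', 'd'] -> ['d', 'e', 'c', 'b', 'a']
'd': index 0 in ['d', 'e', 'c', 'b', 'a'] -> ['d', 'e', 'c', 'b', 'a']
'a': index 4 in ['d', 'e', 'c', 'b', 'a'] -> ['a', 'd', 'e', 'c', 'b']
'c': index 3 in ['a', 'd', 'e', 'c', 'b'] -> ['c', 'a', 'd', 'e', 'b']
'a': index 1 in ['c', 'a', 'd', 'e', 'b'] -> ['a', 'c', 'd', 'e', 'b']
'b': index 4 in ['a', 'c', 'd', 'e', 'b'] -> ['b', 'a', 'c', 'd', 'e']
'a': index 1 in ['b', 'a', 'c', 'd', 'e'] -> ['a', 'b', 'c', 'd', 'e']


Output: [3, 1, 2, 3, 4, 4, 0, 4, 3, 1, 4, 1]


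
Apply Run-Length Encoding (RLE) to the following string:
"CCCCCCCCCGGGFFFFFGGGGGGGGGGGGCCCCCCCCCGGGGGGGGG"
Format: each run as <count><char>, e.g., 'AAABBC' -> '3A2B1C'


Scanning runs left to right:
  i=0: run of 'C' x 9 -> '9C'
  i=9: run of 'G' x 3 -> '3G'
  i=12: run of 'F' x 5 -> '5F'
  i=17: run of 'G' x 12 -> '12G'
  i=29: run of 'C' x 9 -> '9C'
  i=38: run of 'G' x 9 -> '9G'

RLE = 9C3G5F12G9C9G


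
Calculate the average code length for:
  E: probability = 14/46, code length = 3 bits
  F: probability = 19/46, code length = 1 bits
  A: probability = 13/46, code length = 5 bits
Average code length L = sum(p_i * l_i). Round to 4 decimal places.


Weighted contributions p_i * l_i:
  E: (14/46) * 3 = 42/46
  F: (19/46) * 1 = 19/46
  A: (13/46) * 5 = 65/46
Sum = (42 + 19 + 65)/46 = 126/46

L = 126/46 = 2.7391 bits/symbol


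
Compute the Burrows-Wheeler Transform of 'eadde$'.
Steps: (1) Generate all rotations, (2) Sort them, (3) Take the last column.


Rotations (sorted):
  0: $eadde -> last char: e
  1: adde$e -> last char: e
  2: dde$ea -> last char: a
  3: de$ead -> last char: d
  4: e$eadd -> last char: d
  5: eadde$ -> last char: $


BWT = eeadd$


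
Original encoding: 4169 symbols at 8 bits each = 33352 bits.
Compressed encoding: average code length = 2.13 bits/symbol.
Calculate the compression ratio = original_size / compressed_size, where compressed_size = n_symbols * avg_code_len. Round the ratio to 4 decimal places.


original_size = n_symbols * orig_bits = 4169 * 8 = 33352 bits
compressed_size = n_symbols * avg_code_len = 4169 * 2.13 = 8879.97 bits
ratio = original_size / compressed_size = 33352 / 8879.97 = 3.7559

Compression ratio = 3.7559


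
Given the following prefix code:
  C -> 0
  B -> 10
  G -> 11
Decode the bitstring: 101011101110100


Decoding step by step:
Bits 10 -> B
Bits 10 -> B
Bits 11 -> G
Bits 10 -> B
Bits 11 -> G
Bits 10 -> B
Bits 10 -> B
Bits 0 -> C


Decoded message: BBGBGBBC


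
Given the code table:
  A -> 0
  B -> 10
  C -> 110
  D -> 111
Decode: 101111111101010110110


Decoding:
10 -> B
111 -> D
111 -> D
110 -> C
10 -> B
10 -> B
110 -> C
110 -> C


Result: BDDCBBCC


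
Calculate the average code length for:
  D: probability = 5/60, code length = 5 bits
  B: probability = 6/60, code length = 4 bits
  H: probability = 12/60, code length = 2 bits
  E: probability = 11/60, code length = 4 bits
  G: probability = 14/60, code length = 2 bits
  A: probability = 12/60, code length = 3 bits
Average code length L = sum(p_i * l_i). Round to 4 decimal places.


Weighted contributions p_i * l_i:
  D: (5/60) * 5 = 25/60
  B: (6/60) * 4 = 24/60
  H: (12/60) * 2 = 24/60
  E: (11/60) * 4 = 44/60
  G: (14/60) * 2 = 28/60
  A: (12/60) * 3 = 36/60
Sum = (25 + 24 + 24 + 44 + 28 + 36)/60 = 181/60

L = 181/60 = 3.0167 bits/symbol


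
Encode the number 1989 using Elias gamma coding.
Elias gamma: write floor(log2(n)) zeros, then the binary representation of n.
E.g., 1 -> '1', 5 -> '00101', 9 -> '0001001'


num_bits = floor(log2(1989)) + 1 = 11
leading_zeros = num_bits - 1 = 10
binary(1989) = 11111000101

Elias gamma(1989) = '0000000000' + '11111000101' = 000000000011111000101 (21 bits)


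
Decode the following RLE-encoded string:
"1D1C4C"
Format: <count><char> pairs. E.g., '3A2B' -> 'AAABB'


Expanding each <count><char> pair:
  1D -> 'D'
  1C -> 'C'
  4C -> 'CCCC'

Decoded = DCCCCC


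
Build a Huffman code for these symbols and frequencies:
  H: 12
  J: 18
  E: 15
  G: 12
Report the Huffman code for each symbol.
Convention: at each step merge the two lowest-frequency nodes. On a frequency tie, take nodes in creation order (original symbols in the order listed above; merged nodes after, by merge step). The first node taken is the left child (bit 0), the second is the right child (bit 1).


Huffman tree construction:
Step 1: Merge H(12) + G(12) = 24
Step 2: Merge E(15) + J(18) = 33
Step 3: Merge (H+G)(24) + (E+J)(33) = 57
Read each symbol's code off the tree from the root (left child = 0, right child = 1).

Codes:
  H: 00 (length 2)
  J: 11 (length 2)
  E: 10 (length 2)
  G: 01 (length 2)
Average code length: 114/57 = 2.0000 bits/symbol


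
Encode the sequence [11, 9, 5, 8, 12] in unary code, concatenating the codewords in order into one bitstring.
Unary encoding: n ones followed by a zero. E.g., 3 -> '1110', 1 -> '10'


Encode each number as n ones followed by a terminating 0:
  11 -> 111111111110 (12 bits)
  9 -> 1111111110 (10 bits)
  5 -> 111110 (6 bits)
  8 -> 111111110 (9 bits)
  12 -> 1111111111110 (13 bits)
Total length = 12 + 10 + 6 + 9 + 13 = 50 bits.

Unary([11, 9, 5, 8, 12]) = 11111111111011111111101111101111111101111111111110 (50 bits)


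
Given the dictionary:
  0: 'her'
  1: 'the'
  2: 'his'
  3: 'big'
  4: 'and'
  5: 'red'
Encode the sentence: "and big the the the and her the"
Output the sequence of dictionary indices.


Look up each word in the dictionary:
  'and' -> 4
  'big' -> 3
  'the' -> 1
  'the' -> 1
  'the' -> 1
  'and' -> 4
  'her' -> 0
  'the' -> 1

Encoded: [4, 3, 1, 1, 1, 4, 0, 1]


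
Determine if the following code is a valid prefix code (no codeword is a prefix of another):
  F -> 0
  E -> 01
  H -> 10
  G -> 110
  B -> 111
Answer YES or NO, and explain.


Checking each pair (does one codeword prefix another?):
  F='0' vs E='01': prefix -- VIOLATION

NO -- this is NOT a valid prefix code. F (0) is a prefix of E (01).


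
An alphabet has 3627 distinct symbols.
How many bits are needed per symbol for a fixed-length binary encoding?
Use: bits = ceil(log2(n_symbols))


log2(3627) = 11.8246
Bracket: 2^11 = 2048 < 3627 <= 2^12 = 4096
So ceil(log2(3627)) = 12

bits = ceil(log2(3627)) = ceil(11.8246) = 12 bits


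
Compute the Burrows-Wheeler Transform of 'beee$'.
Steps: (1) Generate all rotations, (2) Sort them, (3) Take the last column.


Rotations (sorted):
  0: $beee -> last char: e
  1: beee$ -> last char: $
  2: e$bee -> last char: e
  3: ee$be -> last char: e
  4: eee$b -> last char: b


BWT = e$eeb


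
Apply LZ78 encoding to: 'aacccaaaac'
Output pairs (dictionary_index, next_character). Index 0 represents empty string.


LZ78 encoding steps:
Dictionary: {0: ''}
Step 1: w='' (idx 0), next='a' -> output (0, 'a'), add 'a' as idx 1
Step 2: w='a' (idx 1), next='c' -> output (1, 'c'), add 'ac' as idx 2
Step 3: w='' (idx 0), next='c' -> output (0, 'c'), add 'c' as idx 3
Step 4: w='c' (idx 3), next='a' -> output (3, 'a'), add 'ca' as idx 4
Step 5: w='a' (idx 1), next='a' -> output (1, 'a'), add 'aa' as idx 5
Step 6: w='ac' (idx 2), end of input -> output (2, '')


Encoded: [(0, 'a'), (1, 'c'), (0, 'c'), (3, 'a'), (1, 'a'), (2, '')]


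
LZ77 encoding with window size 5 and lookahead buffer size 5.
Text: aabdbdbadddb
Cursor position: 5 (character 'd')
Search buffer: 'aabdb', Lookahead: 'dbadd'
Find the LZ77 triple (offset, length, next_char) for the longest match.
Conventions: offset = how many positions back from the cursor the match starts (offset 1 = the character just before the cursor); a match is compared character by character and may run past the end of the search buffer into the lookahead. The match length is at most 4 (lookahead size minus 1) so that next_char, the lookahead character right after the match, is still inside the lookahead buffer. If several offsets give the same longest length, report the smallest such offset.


Try each offset into the search buffer:
  offset=1 (pos 4, char 'b'): match length 0
  offset=2 (pos 3, char 'd'): match length 2
  offset=3 (pos 2, char 'b'): match length 0
  offset=4 (pos 1, char 'a'): match length 0
  offset=5 (pos 0, char 'a'): match length 0
Longest match has length 2 at offset 2.
next_char = character at position 5 + 2 = 7 -> 'a'

Best match: offset=2, length=2 (matching 'db' starting at position 3)
LZ77 triple: (2, 2, 'a')


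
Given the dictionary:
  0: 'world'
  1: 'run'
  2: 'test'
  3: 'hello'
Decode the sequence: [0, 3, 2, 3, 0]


Look up each index in the dictionary:
  0 -> 'world'
  3 -> 'hello'
  2 -> 'test'
  3 -> 'hello'
  0 -> 'world'

Decoded: "world hello test hello world"


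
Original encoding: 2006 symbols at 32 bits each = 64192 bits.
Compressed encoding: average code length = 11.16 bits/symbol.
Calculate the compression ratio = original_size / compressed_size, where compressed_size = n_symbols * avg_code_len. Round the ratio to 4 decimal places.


original_size = n_symbols * orig_bits = 2006 * 32 = 64192 bits
compressed_size = n_symbols * avg_code_len = 2006 * 11.16 = 22386.96 bits
ratio = original_size / compressed_size = 64192 / 22386.96 = 2.8674

Compression ratio = 2.8674


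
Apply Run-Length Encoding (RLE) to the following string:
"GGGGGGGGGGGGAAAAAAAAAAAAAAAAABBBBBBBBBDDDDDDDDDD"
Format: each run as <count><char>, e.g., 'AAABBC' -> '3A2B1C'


Scanning runs left to right:
  i=0: run of 'G' x 12 -> '12G'
  i=12: run of 'A' x 17 -> '17A'
  i=29: run of 'B' x 9 -> '9B'
  i=38: run of 'D' x 10 -> '10D'

RLE = 12G17A9B10D


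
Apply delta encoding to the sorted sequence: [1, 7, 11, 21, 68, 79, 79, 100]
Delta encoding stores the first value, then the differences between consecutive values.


First value: 1
Deltas:
  7 - 1 = 6
  11 - 7 = 4
  21 - 11 = 10
  68 - 21 = 47
  79 - 68 = 11
  79 - 79 = 0
  100 - 79 = 21


Delta encoded: [1, 6, 4, 10, 47, 11, 0, 21]


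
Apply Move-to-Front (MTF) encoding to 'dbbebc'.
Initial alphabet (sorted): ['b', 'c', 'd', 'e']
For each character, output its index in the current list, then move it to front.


MTF encoding:
'd': index 2 in ['b', 'c', 'd', 'e'] -> ['d', 'b', 'c', 'e']
'b': index 1 in ['d', 'b', 'c', 'e'] -> ['b', 'd', 'c', 'e']
'b': index 0 in ['b', 'd', 'c', 'e'] -> ['b', 'd', 'c', 'e']
'e': index 3 in ['b', 'd', 'c', 'e'] -> ['e', 'b', 'd', 'c']
'b': index 1 in ['e', 'b', 'd', 'c'] -> ['b', 'e', 'd', 'c']
'c': index 3 in ['b', 'e', 'd', 'c'] -> ['c', 'b', 'e', 'd']


Output: [2, 1, 0, 3, 1, 3]


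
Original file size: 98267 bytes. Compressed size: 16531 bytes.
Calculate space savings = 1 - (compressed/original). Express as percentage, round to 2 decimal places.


ratio = compressed/original = 16531/98267 = 0.168225
savings = 1 - ratio = 1 - 0.168225 = 0.831775
as a percentage: 0.831775 * 100 = 83.18%

Space savings = 1 - 16531/98267 = 83.18%


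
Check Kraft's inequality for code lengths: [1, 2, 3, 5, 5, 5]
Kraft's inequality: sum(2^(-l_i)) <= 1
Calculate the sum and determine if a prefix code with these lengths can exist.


Sum = 2^(-1) + 2^(-2) + 2^(-3) + 2^(-5) + 2^(-5) + 2^(-5)
    = 0.5 + 0.25 + 0.125 + 0.03125 + 0.03125 + 0.03125
    = 31/32 = 0.96875
Since 0.96875 <= 1, Kraft's inequality IS satisfied.
A prefix code with these lengths CAN exist.

Kraft sum = 0.96875. Satisfied.


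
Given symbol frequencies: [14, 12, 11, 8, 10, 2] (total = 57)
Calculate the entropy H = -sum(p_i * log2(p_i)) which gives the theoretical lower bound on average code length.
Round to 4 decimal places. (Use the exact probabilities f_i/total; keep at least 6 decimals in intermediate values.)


Per-symbol terms -p_i * log2(p_i) with p_i = f_i/57:
  p = 14/57 = 0.245614: log2(p) = -2.025535, -p*log2(p) = 0.497500
  p = 12/57 = 0.210526: log2(p) = -2.247928, -p*log2(p) = 0.473248
  p = 11/57 = 0.192982: log2(p) = -2.373458, -p*log2(p) = 0.458036
  p = 8/57 = 0.140351: log2(p) = -2.832890, -p*log2(p) = 0.397599
  p = 10/57 = 0.175439: log2(p) = -2.510962, -p*log2(p) = 0.440520
  p = 2/57 = 0.035088: log2(p) = -4.832890, -p*log2(p) = 0.169575
H = 0.497500 + 0.473248 + 0.458036 + 0.397599 + 0.440520 + 0.169575 = 2.436478

H = 2.4365 bits/symbol


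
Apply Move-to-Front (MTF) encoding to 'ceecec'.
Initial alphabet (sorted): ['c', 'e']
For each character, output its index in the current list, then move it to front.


MTF encoding:
'c': index 0 in ['c', 'e'] -> ['c', 'e']
'e': index 1 in ['c', 'e'] -> ['e', 'c']
'e': index 0 in ['e', 'c'] -> ['e', 'c']
'c': index 1 in ['e', 'c'] -> ['c', 'e']
'e': index 1 in ['c', 'e'] -> ['e', 'c']
'c': index 1 in ['e', 'c'] -> ['c', 'e']


Output: [0, 1, 0, 1, 1, 1]


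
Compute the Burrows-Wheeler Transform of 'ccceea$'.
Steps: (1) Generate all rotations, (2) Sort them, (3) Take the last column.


Rotations (sorted):
  0: $ccceea -> last char: a
  1: a$cccee -> last char: e
  2: ccceea$ -> last char: $
  3: cceea$c -> last char: c
  4: ceea$cc -> last char: c
  5: ea$ccce -> last char: e
  6: eea$ccc -> last char: c


BWT = ae$ccec


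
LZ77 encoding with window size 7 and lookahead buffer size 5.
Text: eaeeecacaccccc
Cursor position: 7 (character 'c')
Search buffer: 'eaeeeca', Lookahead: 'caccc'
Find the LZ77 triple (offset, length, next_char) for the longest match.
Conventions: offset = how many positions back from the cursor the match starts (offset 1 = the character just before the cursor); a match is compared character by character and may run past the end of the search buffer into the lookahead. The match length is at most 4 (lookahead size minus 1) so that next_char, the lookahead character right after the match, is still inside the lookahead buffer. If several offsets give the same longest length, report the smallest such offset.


Try each offset into the search buffer:
  offset=1 (pos 6, char 'a'): match length 0
  offset=2 (pos 5, char 'c'): match length 3
  offset=3 (pos 4, char 'e'): match length 0
  offset=4 (pos 3, char 'e'): match length 0
  offset=5 (pos 2, char 'e'): match length 0
  offset=6 (pos 1, char 'a'): match length 0
  offset=7 (pos 0, char 'e'): match length 0
Longest match has length 3 at offset 2.
next_char = character at position 7 + 3 = 10 -> 'c'

Best match: offset=2, length=3 (matching 'cac' starting at position 5)
LZ77 triple: (2, 3, 'c')


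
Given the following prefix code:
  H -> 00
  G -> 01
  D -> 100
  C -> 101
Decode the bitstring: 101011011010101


Decoding step by step:
Bits 101 -> C
Bits 01 -> G
Bits 101 -> C
Bits 101 -> C
Bits 01 -> G
Bits 01 -> G


Decoded message: CGCCGG


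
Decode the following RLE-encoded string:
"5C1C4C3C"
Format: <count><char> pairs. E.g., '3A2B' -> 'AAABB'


Expanding each <count><char> pair:
  5C -> 'CCCCC'
  1C -> 'C'
  4C -> 'CCCC'
  3C -> 'CCC'

Decoded = CCCCCCCCCCCCC


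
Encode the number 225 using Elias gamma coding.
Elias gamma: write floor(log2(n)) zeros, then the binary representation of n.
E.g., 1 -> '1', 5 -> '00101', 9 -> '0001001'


num_bits = floor(log2(225)) + 1 = 8
leading_zeros = num_bits - 1 = 7
binary(225) = 11100001

Elias gamma(225) = '0000000' + '11100001' = 000000011100001 (15 bits)


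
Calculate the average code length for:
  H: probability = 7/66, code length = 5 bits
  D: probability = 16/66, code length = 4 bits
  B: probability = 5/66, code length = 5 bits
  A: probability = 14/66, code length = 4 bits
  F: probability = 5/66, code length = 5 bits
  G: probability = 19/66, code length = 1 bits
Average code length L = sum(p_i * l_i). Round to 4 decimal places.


Weighted contributions p_i * l_i:
  H: (7/66) * 5 = 35/66
  D: (16/66) * 4 = 64/66
  B: (5/66) * 5 = 25/66
  A: (14/66) * 4 = 56/66
  F: (5/66) * 5 = 25/66
  G: (19/66) * 1 = 19/66
Sum = (35 + 64 + 25 + 56 + 25 + 19)/66 = 224/66

L = 224/66 = 3.3939 bits/symbol


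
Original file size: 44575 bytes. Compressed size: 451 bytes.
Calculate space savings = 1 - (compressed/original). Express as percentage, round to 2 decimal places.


ratio = compressed/original = 451/44575 = 0.010118
savings = 1 - ratio = 1 - 0.010118 = 0.989882
as a percentage: 0.989882 * 100 = 98.99%

Space savings = 1 - 451/44575 = 98.99%


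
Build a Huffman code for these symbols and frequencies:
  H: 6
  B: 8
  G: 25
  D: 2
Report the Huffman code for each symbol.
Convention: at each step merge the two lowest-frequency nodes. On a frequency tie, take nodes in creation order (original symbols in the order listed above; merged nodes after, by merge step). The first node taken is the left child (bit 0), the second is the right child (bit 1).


Huffman tree construction:
Step 1: Merge D(2) + H(6) = 8
Step 2: Merge B(8) + (D+H)(8) = 16
Step 3: Merge (B+(D+H))(16) + G(25) = 41
Read each symbol's code off the tree from the root (left child = 0, right child = 1).

Codes:
  H: 011 (length 3)
  B: 00 (length 2)
  G: 1 (length 1)
  D: 010 (length 3)
Average code length: 65/41 = 1.5854 bits/symbol
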